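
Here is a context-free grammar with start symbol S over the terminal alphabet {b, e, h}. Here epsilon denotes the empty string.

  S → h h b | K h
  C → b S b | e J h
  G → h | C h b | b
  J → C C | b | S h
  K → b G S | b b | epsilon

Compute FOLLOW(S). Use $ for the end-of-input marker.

{$, b, h}

FIRST(C): from C→b S b we get {b}; from C→e J h we get {e}. So FIRST(C) = {b, e}.
FIRST(K): from K→b G S we get {b}; from K→b b we get {b}; from K→epsilon we get {epsilon}. So FIRST(K) = {epsilon, b}.
FIRST(S): from S→h h b we get {h}; from S→K h we get {b, h}. So FIRST(S) = {b, h}.
FIRST(G): from G→h we get {h}; from G→C h b we get {b, e}; from G→b we get {b}. So FIRST(G) = {b, e, h}.
FIRST(J): from J→C C we get {b, e}; from J→b we get {b}; from J→S h we get {b, h}. So FIRST(J) = {b, e, h}.
FOLLOW(S) includes $ since S is the start symbol.
FOLLOW(G): in K→b G S, G is followed by S with FIRST {b, h}. Thus FOLLOW(G) = {b, h}.
FOLLOW(J): in C→e J h, J is followed by h with FIRST {h}. Thus FOLLOW(J) = {h}.
FOLLOW(C): in G→C h b, C is followed by h b with FIRST {h}; in J→C C (occurrence 1), C is followed by C with FIRST {b, e}; in J→C C (occurrence 2), the suffix after C is empty, so FOLLOW(C) ⊇ FOLLOW(J) = {h}. Thus FOLLOW(C) = {b, e, h}.
FOLLOW(K): in S→K h, K is followed by h with FIRST {h}. Thus FOLLOW(K) = {h}.
FOLLOW(S): in C→b S b, S is followed by b with FIRST {b}; in J→S h, S is followed by h with FIRST {h}; in K→b G S, the suffix after S is empty, so FOLLOW(S) ⊇ FOLLOW(K) = {h}. Thus FOLLOW(S) = {$, b, h}.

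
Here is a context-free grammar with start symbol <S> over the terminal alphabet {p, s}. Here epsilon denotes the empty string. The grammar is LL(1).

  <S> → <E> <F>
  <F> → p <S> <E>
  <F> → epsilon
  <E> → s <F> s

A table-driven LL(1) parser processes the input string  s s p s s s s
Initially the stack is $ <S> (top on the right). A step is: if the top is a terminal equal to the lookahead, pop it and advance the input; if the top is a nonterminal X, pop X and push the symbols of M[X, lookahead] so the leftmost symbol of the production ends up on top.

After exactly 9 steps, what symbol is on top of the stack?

step 1: stack=$ <S>  input=s s p s s s s $  — expand <S> → <E> <F>
step 2: stack=$ <F> <E>  input=s s p s s s s $  — expand <E> → s <F> s
step 3: stack=$ <F> s <F> s  input=s s p s s s s $  — match s
step 4: stack=$ <F> s <F>  input=s p s s s s $  — expand <F> → epsilon
step 5: stack=$ <F> s  input=s p s s s s $  — match s
step 6: stack=$ <F>  input=p s s s s $  — expand <F> → p <S> <E>
step 7: stack=$ <E> <S> p  input=p s s s s $  — match p
step 8: stack=$ <E> <S>  input=s s s s $  — expand <S> → <E> <F>
step 9: stack=$ <E> <F> <E>  input=s s s s $  — expand <E> → s <F> s
Stack after step 9: $ <E> <F> s <F> s (top = s).

s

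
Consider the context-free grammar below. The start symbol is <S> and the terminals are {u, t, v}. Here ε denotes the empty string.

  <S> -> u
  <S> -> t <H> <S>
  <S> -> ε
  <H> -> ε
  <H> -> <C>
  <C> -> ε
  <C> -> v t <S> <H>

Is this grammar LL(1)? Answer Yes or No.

No

FIRST(<S>) = {ε, t, u}
FIRST(<H>) = {ε, v}
FIRST(<C>) = {ε, v}
FOLLOW(<S>) = {$, t, u, v}
FOLLOW(<H>) = {$, t, u, v}
FOLLOW(<C>) = {$, t, u, v}
Cell M[<C>, v] receives both <C> -> ε and <C> -> v t <S> <H> — the grammar is not LL(1).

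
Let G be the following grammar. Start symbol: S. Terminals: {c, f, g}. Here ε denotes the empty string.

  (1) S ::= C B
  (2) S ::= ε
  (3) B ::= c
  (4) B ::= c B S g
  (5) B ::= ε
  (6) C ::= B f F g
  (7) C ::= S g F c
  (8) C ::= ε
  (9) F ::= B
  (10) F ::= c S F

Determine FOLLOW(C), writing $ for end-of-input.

FIRST(B): from B::=c we get {c}; from B::=c B S g we get {c}; from B::=ε we get {ε}. So FIRST(B) = {ε, c}.
FIRST(F): from F::=B we get {ε, c}; from F::=c S F we get {c}. So FIRST(F) = {ε, c}.
FIRST(S): from S::=C B we get {ε, c, f, g}; from S::=ε we get {ε}. So FIRST(S) = {ε, c, f, g}.
FIRST(C): from C::=B f F g we get {c, f}; from C::=S g F c we get {c, f, g}; from C::=ε we get {ε}. So FIRST(C) = {ε, c, f, g}.
FOLLOW(S) includes $ since S is the start symbol.
FOLLOW(F): in C::=B f F g, F is followed by g with FIRST {g}; in C::=S g F c, F is followed by c with FIRST {c}; in F::=c S F, the suffix after F is empty (adds nothing new). Thus FOLLOW(F) = {c, g}.
FOLLOW(S): in B::=c B S g, S is followed by g with FIRST {g}; in C::=S g F c, S is followed by g F c with FIRST {g}; in F::=c S F, S is followed by F with FIRST {ε, c}; in F::=c S F, the suffix after S is nullable, so FOLLOW(S) ⊇ FOLLOW(F) = {c, g}. Thus FOLLOW(S) = {$, c, g}.
FOLLOW(B): in S::=C B, the suffix after B is empty, so FOLLOW(B) ⊇ FOLLOW(S) = {$, c, g}; in B::=c B S g, B is followed by S g with FIRST {c, f, g}; in C::=B f F g, B is followed by f F g with FIRST {f}; in F::=B, the suffix after B is empty, so FOLLOW(B) ⊇ FOLLOW(F) = {c, g}. Thus FOLLOW(B) = {$, c, f, g}.
FOLLOW(C): in S::=C B, C is followed by B with FIRST {ε, c}; in S::=C B, the suffix after C is nullable, so FOLLOW(C) ⊇ FOLLOW(S) = {$, c, g}. Thus FOLLOW(C) = {$, c, g}.

{$, c, g}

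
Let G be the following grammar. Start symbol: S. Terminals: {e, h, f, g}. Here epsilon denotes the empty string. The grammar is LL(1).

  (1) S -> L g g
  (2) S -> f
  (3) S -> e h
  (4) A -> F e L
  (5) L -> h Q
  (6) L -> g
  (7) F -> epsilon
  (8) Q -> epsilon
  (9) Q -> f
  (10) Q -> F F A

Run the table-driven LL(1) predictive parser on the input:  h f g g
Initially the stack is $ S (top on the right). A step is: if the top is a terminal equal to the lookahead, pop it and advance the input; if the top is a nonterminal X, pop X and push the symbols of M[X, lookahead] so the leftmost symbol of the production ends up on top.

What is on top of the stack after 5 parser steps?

     Stack      Input      Action
  1  $ S        h f g g $  expand S -> L g g
  2  $ g g L    h f g g $  expand L -> h Q
  3  $ g g Q h  h f g g $  match h
  4  $ g g Q    f g g $    expand Q -> f
  5  $ g g f    f g g $    match f
Stack after step 5: $ g g (top = g).

g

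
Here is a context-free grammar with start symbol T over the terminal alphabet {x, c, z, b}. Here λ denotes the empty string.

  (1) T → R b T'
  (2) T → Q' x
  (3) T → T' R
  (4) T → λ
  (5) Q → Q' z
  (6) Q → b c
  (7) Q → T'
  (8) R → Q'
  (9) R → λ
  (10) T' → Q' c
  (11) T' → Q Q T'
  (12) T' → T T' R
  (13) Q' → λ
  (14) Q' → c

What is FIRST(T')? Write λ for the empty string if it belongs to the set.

FIRST(Q') = {λ, c}
FIRST(R) = {λ, c}  (via Q')
FIRST(T) = {λ, b, c, x, z}  (via R b T', Q' x, T' R)
FIRST(Q) = {b, c, x, z}  (via Q' z, T')
FIRST(T') = {b, c, x, z}  (via Q' c, Q Q T', T T' R)

{b, c, x, z}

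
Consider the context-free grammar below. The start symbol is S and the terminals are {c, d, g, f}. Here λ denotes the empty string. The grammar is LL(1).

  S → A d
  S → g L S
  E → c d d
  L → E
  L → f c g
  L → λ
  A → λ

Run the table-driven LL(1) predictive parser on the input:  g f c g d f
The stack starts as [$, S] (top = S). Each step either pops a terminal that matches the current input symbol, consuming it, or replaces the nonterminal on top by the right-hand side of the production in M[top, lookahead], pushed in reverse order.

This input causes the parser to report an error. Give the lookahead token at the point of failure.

f

      Stack      Input          Action
   1  $ S        g f c g d f $  expand S → g L S
   2  $ S L g    g f c g d f $  match g
   3  $ S L      f c g d f $    expand L → f c g
   4  $ S g c f  f c g d f $    match f
   5  $ S g c    c g d f $      match c
   6  $ S g      g d f $        match g
   7  $ S        d f $          expand S → A d
   8  $ d A      d f $          expand A → λ
   9  $ d        d f $          match d
  10  $          f $            error: stack empty but input remains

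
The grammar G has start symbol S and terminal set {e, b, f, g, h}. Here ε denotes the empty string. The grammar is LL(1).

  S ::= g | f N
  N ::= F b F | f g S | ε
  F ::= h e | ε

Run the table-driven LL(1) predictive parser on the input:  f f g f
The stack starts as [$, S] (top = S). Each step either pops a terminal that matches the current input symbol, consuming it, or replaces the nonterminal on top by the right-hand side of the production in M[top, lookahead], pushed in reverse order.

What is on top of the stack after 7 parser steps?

N

step 1: stack=$ S  input=f f g f $  — expand S ::= f N
step 2: stack=$ N f  input=f f g f $  — match f
step 3: stack=$ N  input=f g f $  — expand N ::= f g S
step 4: stack=$ S g f  input=f g f $  — match f
step 5: stack=$ S g  input=g f $  — match g
step 6: stack=$ S  input=f $  — expand S ::= f N
step 7: stack=$ N f  input=f $  — match f
Stack after step 7: $ N (top = N).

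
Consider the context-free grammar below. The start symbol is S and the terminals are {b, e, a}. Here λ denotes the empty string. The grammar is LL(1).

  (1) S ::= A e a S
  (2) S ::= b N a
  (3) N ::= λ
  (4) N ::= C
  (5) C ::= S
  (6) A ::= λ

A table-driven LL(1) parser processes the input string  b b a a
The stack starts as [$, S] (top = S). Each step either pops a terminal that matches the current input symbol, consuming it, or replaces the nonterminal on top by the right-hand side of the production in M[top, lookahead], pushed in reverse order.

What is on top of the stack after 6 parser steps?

N

step 1: stack=$ S  input=b b a a $  — expand S ::= b N a
step 2: stack=$ a N b  input=b b a a $  — match b
step 3: stack=$ a N  input=b a a $  — expand N ::= C
step 4: stack=$ a C  input=b a a $  — expand C ::= S
step 5: stack=$ a S  input=b a a $  — expand S ::= b N a
step 6: stack=$ a a N b  input=b a a $  — match b
Stack after step 6: $ a a N (top = N).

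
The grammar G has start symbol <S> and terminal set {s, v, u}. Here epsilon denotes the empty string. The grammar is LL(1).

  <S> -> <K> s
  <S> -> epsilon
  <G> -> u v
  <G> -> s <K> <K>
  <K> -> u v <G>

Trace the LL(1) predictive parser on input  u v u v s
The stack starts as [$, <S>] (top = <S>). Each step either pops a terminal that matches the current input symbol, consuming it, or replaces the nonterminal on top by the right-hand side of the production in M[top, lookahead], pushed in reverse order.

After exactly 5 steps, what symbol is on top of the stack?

u

step 1: stack=$ <S>  input=u v u v s $  — expand <S> -> <K> s
step 2: stack=$ s <K>  input=u v u v s $  — expand <K> -> u v <G>
step 3: stack=$ s <G> v u  input=u v u v s $  — match u
step 4: stack=$ s <G> v  input=v u v s $  — match v
step 5: stack=$ s <G>  input=u v s $  — expand <G> -> u v
Stack after step 5: $ s v u (top = u).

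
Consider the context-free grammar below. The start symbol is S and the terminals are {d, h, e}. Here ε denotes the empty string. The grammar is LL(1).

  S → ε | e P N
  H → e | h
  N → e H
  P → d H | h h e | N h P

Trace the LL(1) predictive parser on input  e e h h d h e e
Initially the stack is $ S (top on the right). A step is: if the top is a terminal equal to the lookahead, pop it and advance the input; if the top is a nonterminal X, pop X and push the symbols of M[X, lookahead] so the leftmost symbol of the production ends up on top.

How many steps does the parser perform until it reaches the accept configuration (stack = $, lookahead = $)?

step 1: stack=$ S  input=e e h h d h e e $  — expand S → e P N
step 2: stack=$ N P e  input=e e h h d h e e $  — match e
step 3: stack=$ N P  input=e h h d h e e $  — expand P → N h P
step 4: stack=$ N P h N  input=e h h d h e e $  — expand N → e H
step 5: stack=$ N P h H e  input=e h h d h e e $  — match e
step 6: stack=$ N P h H  input=h h d h e e $  — expand H → h
step 7: stack=$ N P h h  input=h h d h e e $  — match h
step 8: stack=$ N P h  input=h d h e e $  — match h
step 9: stack=$ N P  input=d h e e $  — expand P → d H
step 10: stack=$ N H d  input=d h e e $  — match d
step 11: stack=$ N H  input=h e e $  — expand H → h
step 12: stack=$ N h  input=h e e $  — match h
step 13: stack=$ N  input=e e $  — expand N → e H
step 14: stack=$ H e  input=e e $  — match e
step 15: stack=$ H  input=e $  — expand H → e
step 16: stack=$ e  input=e $  — match e
Accept reached after 16 steps.

16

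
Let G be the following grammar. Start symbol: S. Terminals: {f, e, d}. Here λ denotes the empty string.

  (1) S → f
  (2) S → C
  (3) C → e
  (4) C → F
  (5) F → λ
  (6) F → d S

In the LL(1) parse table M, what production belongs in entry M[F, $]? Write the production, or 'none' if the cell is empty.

FIRST(F): from F→λ we get {λ}; from F→d S we get {d}. So FIRST(F) = {λ, d}.
FIRST(C): from C→e we get {e}; from C→F we get {λ, d}. So FIRST(C) = {λ, d, e}.
FIRST(S): from S→f we get {f}; from S→C we get {λ, d, e}. So FIRST(S) = {λ, d, e, f}.
FOLLOW(S) includes $ since S is the start symbol.
FOLLOW(C): in S→C, the suffix after C is empty, so FOLLOW(C) ⊇ FOLLOW(S) = {$}. Thus FOLLOW(C) = {$}.
FOLLOW(F): in C→F, the suffix after F is empty, so FOLLOW(F) ⊇ FOLLOW(C) = {$}. Thus FOLLOW(F) = {$}.
For F → λ: FIRST(λ) = {λ}, so it goes in M[F, t] for t ∈ {}; since λ ∈ FIRST, also for every t ∈ FOLLOW(F) = {$}.
For F → d S: FIRST(d S) = {d}, so it goes in M[F, t] for t ∈ {d}.

F → λ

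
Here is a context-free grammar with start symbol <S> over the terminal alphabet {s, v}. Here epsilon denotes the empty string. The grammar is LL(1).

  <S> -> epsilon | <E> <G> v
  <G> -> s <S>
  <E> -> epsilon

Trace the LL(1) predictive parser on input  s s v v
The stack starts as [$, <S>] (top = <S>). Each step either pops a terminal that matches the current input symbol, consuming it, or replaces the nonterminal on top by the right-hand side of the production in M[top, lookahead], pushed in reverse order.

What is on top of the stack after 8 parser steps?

step 1: stack=$ <S>  input=s s v v $  — expand <S> -> <E> <G> v
step 2: stack=$ v <G> <E>  input=s s v v $  — expand <E> -> epsilon
step 3: stack=$ v <G>  input=s s v v $  — expand <G> -> s <S>
step 4: stack=$ v <S> s  input=s s v v $  — match s
step 5: stack=$ v <S>  input=s v v $  — expand <S> -> <E> <G> v
step 6: stack=$ v v <G> <E>  input=s v v $  — expand <E> -> epsilon
step 7: stack=$ v v <G>  input=s v v $  — expand <G> -> s <S>
step 8: stack=$ v v <S> s  input=s v v $  — match s
Stack after step 8: $ v v <S> (top = <S>).

<S>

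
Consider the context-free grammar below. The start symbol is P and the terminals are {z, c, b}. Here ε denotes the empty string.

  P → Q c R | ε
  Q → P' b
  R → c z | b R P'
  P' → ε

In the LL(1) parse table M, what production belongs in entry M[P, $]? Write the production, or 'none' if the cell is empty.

FIRST(R) = {b, c}
FIRST(P') = {ε}
FIRST(Q) = {b}  (via P' b)
FIRST(P) = {ε, b}  (via Q c R)
FOLLOW(P) includes $ since P is the start symbol.
FOLLOW(P): P appears on no right-hand side. Thus FOLLOW(P) = {$}.
For P → Q c R: FIRST(Q c R) = {b}, so it goes in M[P, t] for t ∈ {b}.
For P → ε: FIRST(ε) = {ε}, so it goes in M[P, t] for t ∈ {}; since ε ∈ FIRST, also for every t ∈ FOLLOW(P) = {$}.

P → ε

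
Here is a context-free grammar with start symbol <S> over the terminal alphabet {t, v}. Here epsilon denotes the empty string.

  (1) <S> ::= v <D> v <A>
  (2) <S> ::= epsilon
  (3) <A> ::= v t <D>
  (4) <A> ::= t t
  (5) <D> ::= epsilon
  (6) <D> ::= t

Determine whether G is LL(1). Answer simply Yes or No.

FIRST(<S>) = {epsilon, v}
FIRST(<A>) = {t, v}
FIRST(<D>) = {epsilon, t}
FOLLOW(<S>) = {$}
FOLLOW(<A>) = {$}
FOLLOW(<D>) = {$, v}
Each cell of M receives at most one production.

Yes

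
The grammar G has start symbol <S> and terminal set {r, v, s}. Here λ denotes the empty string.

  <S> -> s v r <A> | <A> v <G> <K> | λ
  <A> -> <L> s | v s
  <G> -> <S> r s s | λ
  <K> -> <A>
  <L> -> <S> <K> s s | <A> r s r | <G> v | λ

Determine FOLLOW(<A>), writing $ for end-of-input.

FIRST(<S>) = {λ, r, s, v}  (via <A> v <G> <K>)
FIRST(<G>) = {λ, r, s, v}  (via <S> r s s)
FIRST(<A>) = {r, s, v}  (via <L> s)
FIRST(<K>) = {r, s, v}  (via <A>)
FIRST(<L>) = {λ, r, s, v}  (via <S> <K> s s, <A> r s r, <G> v)
FOLLOW(<S>) includes $ since <S> is the start symbol.
FOLLOW(<S>): in <G>-><S> r s s, <S> is followed by r s s with FIRST {r}; in <L>-><S> <K> s s, <S> is followed by <K> s s with FIRST {r, s, v}. Thus FOLLOW(<S>) = {$, r, s, v}.
FOLLOW(<G>): in <S>-><A> v <G> <K>, <G> is followed by <K> with FIRST {r, s, v}; in <L>-><G> v, <G> is followed by v with FIRST {v}. Thus FOLLOW(<G>) = {r, s, v}.
FOLLOW(<K>): in <S>-><A> v <G> <K>, the suffix after <K> is empty, so FOLLOW(<K>) ⊇ FOLLOW(<S>) = {$, r, s, v}; in <L>-><S> <K> s s, <K> is followed by s s with FIRST {s}. Thus FOLLOW(<K>) = {$, r, s, v}.
FOLLOW(<A>): in <S>->s v r <A>, the suffix after <A> is empty, so FOLLOW(<A>) ⊇ FOLLOW(<S>) = {$, r, s, v}; in <S>-><A> v <G> <K>, <A> is followed by v <G> <K> with FIRST {v}; in <K>-><A>, the suffix after <A> is empty, so FOLLOW(<A>) ⊇ FOLLOW(<K>) = {$, r, s, v}; in <L>-><A> r s r, <A> is followed by r s r with FIRST {r}. Thus FOLLOW(<A>) = {$, r, s, v}.
FOLLOW(<L>): in <A>-><L> s, <L> is followed by s with FIRST {s}. Thus FOLLOW(<L>) = {s}.

{$, r, s, v}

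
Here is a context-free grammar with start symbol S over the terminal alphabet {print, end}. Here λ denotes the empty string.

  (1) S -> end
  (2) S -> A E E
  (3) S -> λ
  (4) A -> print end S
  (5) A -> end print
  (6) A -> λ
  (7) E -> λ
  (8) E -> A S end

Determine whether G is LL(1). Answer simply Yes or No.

No

FIRST(S) = {λ, end, print}
FIRST(A) = {λ, end, print}
FIRST(E) = {λ, end, print}
FOLLOW(S) = {$, end, print}
FOLLOW(A) = {$, end, print}
FOLLOW(E) = {$, end, print}
Cell M[A, end] receives both A -> end print and A -> λ — the grammar is not LL(1).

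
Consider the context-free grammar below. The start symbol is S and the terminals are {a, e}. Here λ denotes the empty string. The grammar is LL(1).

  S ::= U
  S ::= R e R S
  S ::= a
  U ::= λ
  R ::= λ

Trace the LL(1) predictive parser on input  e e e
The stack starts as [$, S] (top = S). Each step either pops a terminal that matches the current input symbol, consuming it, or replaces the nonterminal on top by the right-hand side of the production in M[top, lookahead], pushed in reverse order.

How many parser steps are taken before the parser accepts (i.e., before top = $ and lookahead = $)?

      Stack      Input    Action
   1  $ S        e e e $  expand S ::= R e R S
   2  $ S R e R  e e e $  expand R ::= λ
   3  $ S R e    e e e $  match e
   4  $ S R      e e $    expand R ::= λ
   5  $ S        e e $    expand S ::= R e R S
   6  $ S R e R  e e $    expand R ::= λ
   7  $ S R e    e e $    match e
   8  $ S R      e $      expand R ::= λ
   9  $ S        e $      expand S ::= R e R S
  10  $ S R e R  e $      expand R ::= λ
  11  $ S R e    e $      match e
  12  $ S R      $        expand R ::= λ
  13  $ S        $        expand S ::= U
  14  $ U        $        expand U ::= λ
Accept reached after 14 steps.

14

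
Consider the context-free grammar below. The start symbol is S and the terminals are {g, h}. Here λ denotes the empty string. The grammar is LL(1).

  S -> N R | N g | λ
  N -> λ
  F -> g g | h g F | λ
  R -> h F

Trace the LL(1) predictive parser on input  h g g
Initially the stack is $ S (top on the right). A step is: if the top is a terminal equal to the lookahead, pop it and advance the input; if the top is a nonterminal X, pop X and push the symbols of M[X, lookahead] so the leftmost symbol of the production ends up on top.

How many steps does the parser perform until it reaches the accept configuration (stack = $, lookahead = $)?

7

step 1: stack=$ S  input=h g g $  — expand S -> N R
step 2: stack=$ R N  input=h g g $  — expand N -> λ
step 3: stack=$ R  input=h g g $  — expand R -> h F
step 4: stack=$ F h  input=h g g $  — match h
step 5: stack=$ F  input=g g $  — expand F -> g g
step 6: stack=$ g g  input=g g $  — match g
step 7: stack=$ g  input=g $  — match g
Accept reached after 7 steps.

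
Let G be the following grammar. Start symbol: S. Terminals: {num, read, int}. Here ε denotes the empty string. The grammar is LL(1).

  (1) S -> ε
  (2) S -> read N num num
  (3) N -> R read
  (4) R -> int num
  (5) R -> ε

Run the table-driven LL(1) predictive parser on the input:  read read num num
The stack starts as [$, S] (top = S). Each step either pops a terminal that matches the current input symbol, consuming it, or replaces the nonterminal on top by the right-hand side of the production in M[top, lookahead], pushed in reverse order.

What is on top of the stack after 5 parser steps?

num

step 1: stack=$ S  input=read read num num $  — expand S -> read N num num
step 2: stack=$ num num N read  input=read read num num $  — match read
step 3: stack=$ num num N  input=read num num $  — expand N -> R read
step 4: stack=$ num num read R  input=read num num $  — expand R -> ε
step 5: stack=$ num num read  input=read num num $  — match read
Stack after step 5: $ num num (top = num).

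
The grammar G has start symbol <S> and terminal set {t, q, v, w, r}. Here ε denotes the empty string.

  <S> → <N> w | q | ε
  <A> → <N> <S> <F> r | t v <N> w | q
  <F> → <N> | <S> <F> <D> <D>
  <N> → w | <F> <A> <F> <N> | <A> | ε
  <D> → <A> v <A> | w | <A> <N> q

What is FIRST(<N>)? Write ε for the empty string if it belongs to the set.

{ε, q, r, t, w}

FIRST(<S>) = {ε, q, r, t, w}  (via <N> w)
FIRST(<A>) = {q, r, t, w}  (via <N> <S> <F> r)
FIRST(<D>) = {q, r, t, w}  (via <A> v <A>, <A> <N> q)
FIRST(<F>) = {ε, q, r, t, w}  (via <N>, <S> <F> <D> <D>)
FIRST(<N>) = {ε, q, r, t, w}  (via <F> <A> <F> <N>, <A>)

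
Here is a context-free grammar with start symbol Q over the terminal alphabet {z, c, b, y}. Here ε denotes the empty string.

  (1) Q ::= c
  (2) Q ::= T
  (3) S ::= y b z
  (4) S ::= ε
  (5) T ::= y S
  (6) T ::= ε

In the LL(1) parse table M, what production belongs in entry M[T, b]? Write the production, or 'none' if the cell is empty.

none

FIRST(S): from S::=y b z we get {y}; from S::=ε we get {ε}. So FIRST(S) = {ε, y}.
FIRST(T): from T::=y S we get {y}; from T::=ε we get {ε}. So FIRST(T) = {ε, y}.
FIRST(Q): from Q::=c we get {c}; from Q::=T we get {ε, y}. So FIRST(Q) = {ε, c, y}.
FOLLOW(Q) includes $ since Q is the start symbol.
FOLLOW(Q): Q appears on no right-hand side. Thus FOLLOW(Q) = {$}.
FOLLOW(T): in Q::=T, the suffix after T is empty, so FOLLOW(T) ⊇ FOLLOW(Q) = {$}. Thus FOLLOW(T) = {$}.
For T ::= y S: FIRST(y S) = {y}, so it goes in M[T, t] for t ∈ {y}.
For T ::= ε: FIRST(ε) = {ε}, so it goes in M[T, t] for t ∈ {}; since ε ∈ FIRST, also for every t ∈ FOLLOW(T) = {$}.
None of these place a production in M[T, b].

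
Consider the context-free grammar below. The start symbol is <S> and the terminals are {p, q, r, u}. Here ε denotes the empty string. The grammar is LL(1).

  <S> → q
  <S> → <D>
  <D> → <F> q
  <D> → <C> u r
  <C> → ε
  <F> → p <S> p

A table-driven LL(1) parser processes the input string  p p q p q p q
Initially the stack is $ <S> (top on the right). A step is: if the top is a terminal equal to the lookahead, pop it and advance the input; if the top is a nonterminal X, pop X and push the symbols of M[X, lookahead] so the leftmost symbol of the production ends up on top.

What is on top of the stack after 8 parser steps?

<S>

step 1: stack=$ <S>  input=p p q p q p q $  — expand <S> → <D>
step 2: stack=$ <D>  input=p p q p q p q $  — expand <D> → <F> q
step 3: stack=$ q <F>  input=p p q p q p q $  — expand <F> → p <S> p
step 4: stack=$ q p <S> p  input=p p q p q p q $  — match p
step 5: stack=$ q p <S>  input=p q p q p q $  — expand <S> → <D>
step 6: stack=$ q p <D>  input=p q p q p q $  — expand <D> → <F> q
step 7: stack=$ q p q <F>  input=p q p q p q $  — expand <F> → p <S> p
step 8: stack=$ q p q p <S> p  input=p q p q p q $  — match p
Stack after step 8: $ q p q p <S> (top = <S>).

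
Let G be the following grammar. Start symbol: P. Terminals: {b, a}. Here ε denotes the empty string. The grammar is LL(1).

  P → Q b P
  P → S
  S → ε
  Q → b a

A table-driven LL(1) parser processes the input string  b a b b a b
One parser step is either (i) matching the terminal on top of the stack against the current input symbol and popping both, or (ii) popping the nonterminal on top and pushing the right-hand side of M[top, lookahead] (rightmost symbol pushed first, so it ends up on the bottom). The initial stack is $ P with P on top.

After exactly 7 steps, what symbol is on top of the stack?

     Stack      Input          Action
  1  $ P        b a b b a b $  expand P → Q b P
  2  $ P b Q    b a b b a b $  expand Q → b a
  3  $ P b a b  b a b b a b $  match b
  4  $ P b a    a b b a b $    match a
  5  $ P b      b b a b $      match b
  6  $ P        b a b $        expand P → Q b P
  7  $ P b Q    b a b $        expand Q → b a
Stack after step 7: $ P b a b (top = b).

b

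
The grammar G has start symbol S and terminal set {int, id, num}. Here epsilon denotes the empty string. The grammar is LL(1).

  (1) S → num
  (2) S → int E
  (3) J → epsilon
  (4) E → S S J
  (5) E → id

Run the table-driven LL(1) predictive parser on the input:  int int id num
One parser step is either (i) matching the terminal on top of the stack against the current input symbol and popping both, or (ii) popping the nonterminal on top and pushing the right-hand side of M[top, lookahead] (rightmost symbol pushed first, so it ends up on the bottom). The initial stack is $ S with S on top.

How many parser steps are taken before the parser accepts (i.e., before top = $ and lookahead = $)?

step 1: stack=$ S  input=int int id num $  — expand S → int E
step 2: stack=$ E int  input=int int id num $  — match int
step 3: stack=$ E  input=int id num $  — expand E → S S J
step 4: stack=$ J S S  input=int id num $  — expand S → int E
step 5: stack=$ J S E int  input=int id num $  — match int
step 6: stack=$ J S E  input=id num $  — expand E → id
step 7: stack=$ J S id  input=id num $  — match id
step 8: stack=$ J S  input=num $  — expand S → num
step 9: stack=$ J num  input=num $  — match num
step 10: stack=$ J  input=$  — expand J → epsilon
Accept reached after 10 steps.

10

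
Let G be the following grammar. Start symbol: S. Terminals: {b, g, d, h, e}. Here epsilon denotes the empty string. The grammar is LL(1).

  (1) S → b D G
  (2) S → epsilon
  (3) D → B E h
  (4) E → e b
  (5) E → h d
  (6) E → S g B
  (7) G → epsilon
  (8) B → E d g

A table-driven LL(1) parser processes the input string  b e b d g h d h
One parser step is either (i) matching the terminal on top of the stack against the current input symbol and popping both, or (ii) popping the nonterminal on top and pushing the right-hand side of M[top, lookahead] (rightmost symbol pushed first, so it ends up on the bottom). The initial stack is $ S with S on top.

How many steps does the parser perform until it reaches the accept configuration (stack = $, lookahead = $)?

14

      Stack            Input              Action
   1  $ S              b e b d g h d h $  expand S → b D G
   2  $ G D b          b e b d g h d h $  match b
   3  $ G D            e b d g h d h $    expand D → B E h
   4  $ G h E B        e b d g h d h $    expand B → E d g
   5  $ G h E g d E    e b d g h d h $    expand E → e b
   6  $ G h E g d b e  e b d g h d h $    match e
   7  $ G h E g d b    b d g h d h $      match b
   8  $ G h E g d      d g h d h $        match d
   9  $ G h E g        g h d h $          match g
  10  $ G h E          h d h $            expand E → h d
  11  $ G h d h        h d h $            match h
  12  $ G h d          d h $              match d
  13  $ G h            h $                match h
  14  $ G              $                  expand G → epsilon
Accept reached after 14 steps.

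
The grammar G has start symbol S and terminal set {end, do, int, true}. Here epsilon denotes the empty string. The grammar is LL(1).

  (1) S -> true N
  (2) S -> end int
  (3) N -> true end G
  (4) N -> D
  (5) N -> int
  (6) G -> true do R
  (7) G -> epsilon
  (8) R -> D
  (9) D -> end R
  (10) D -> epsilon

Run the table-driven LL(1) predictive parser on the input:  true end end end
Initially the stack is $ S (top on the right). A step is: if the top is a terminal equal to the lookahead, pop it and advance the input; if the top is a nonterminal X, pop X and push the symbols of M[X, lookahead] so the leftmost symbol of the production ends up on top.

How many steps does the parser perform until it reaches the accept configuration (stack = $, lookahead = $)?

      Stack     Input               Action
   1  $ S       true end end end $  expand S -> true N
   2  $ N true  true end end end $  match true
   3  $ N       end end end $       expand N -> D
   4  $ D       end end end $       expand D -> end R
   5  $ R end   end end end $       match end
   6  $ R       end end $           expand R -> D
   7  $ D       end end $           expand D -> end R
   8  $ R end   end end $           match end
   9  $ R       end $               expand R -> D
  10  $ D       end $               expand D -> end R
  11  $ R end   end $               match end
  12  $ R       $                   expand R -> D
  13  $ D       $                   expand D -> epsilon
Accept reached after 13 steps.

13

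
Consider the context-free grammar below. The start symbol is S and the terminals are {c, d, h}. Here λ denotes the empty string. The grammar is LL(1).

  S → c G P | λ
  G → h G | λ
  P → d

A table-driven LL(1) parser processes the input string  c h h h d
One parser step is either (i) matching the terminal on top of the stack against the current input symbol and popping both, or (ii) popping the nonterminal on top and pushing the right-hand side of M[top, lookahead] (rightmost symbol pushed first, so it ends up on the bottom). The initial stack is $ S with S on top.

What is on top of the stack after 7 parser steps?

h

step 1: stack=$ S  input=c h h h d $  — expand S → c G P
step 2: stack=$ P G c  input=c h h h d $  — match c
step 3: stack=$ P G  input=h h h d $  — expand G → h G
step 4: stack=$ P G h  input=h h h d $  — match h
step 5: stack=$ P G  input=h h d $  — expand G → h G
step 6: stack=$ P G h  input=h h d $  — match h
step 7: stack=$ P G  input=h d $  — expand G → h G
Stack after step 7: $ P G h (top = h).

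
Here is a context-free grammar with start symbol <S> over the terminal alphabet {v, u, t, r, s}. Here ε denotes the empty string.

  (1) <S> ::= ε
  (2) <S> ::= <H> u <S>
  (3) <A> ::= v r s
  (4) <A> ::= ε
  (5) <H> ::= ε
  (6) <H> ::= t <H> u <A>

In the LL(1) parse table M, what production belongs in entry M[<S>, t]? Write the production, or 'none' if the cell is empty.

<S> ::= <H> u <S>

FIRST(<A>) = {ε, v}
FIRST(<H>) = {ε, t}
FIRST(<S>) = {ε, t, u}  (via <H> u <S>)
FOLLOW(<S>) includes $ since <S> is the start symbol.
FOLLOW(<S>): in <S>::=<H> u <S>, the suffix after <S> is empty (adds nothing new). Thus FOLLOW(<S>) = {$}.
For <S> ::= ε: FIRST(ε) = {ε}, so it goes in M[<S>, t] for t ∈ {}; since ε ∈ FIRST, also for every t ∈ FOLLOW(<S>) = {$}.
For <S> ::= <H> u <S>: FIRST(<H> u <S>) = {t, u}, so it goes in M[<S>, t] for t ∈ {t, u}.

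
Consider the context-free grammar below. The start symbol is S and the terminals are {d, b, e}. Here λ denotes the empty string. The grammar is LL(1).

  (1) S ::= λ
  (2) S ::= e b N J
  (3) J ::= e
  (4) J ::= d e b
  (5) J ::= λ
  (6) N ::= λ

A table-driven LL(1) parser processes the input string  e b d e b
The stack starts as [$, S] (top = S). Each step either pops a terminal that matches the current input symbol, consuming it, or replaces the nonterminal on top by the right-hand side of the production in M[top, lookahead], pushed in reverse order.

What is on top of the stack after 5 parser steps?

step 1: stack=$ S  input=e b d e b $  — expand S ::= e b N J
step 2: stack=$ J N b e  input=e b d e b $  — match e
step 3: stack=$ J N b  input=b d e b $  — match b
step 4: stack=$ J N  input=d e b $  — expand N ::= λ
step 5: stack=$ J  input=d e b $  — expand J ::= d e b
Stack after step 5: $ b e d (top = d).

d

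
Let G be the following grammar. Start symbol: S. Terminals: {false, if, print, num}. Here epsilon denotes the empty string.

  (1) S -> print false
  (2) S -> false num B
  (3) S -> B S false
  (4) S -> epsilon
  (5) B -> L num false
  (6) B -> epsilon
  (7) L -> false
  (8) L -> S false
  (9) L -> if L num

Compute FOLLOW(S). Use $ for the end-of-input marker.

FIRST(S) = {epsilon, false, if, print}  (via B S false)
FIRST(L) = {false, if, print}  (via S false)
FIRST(B) = {epsilon, false, if, print}  (via L num false)
FOLLOW(S) includes $ since S is the start symbol.
FOLLOW(S): in S->B S false, S is followed by false with FIRST {false}; in L->S false, S is followed by false with FIRST {false}. Thus FOLLOW(S) = {$, false}.
FOLLOW(B): in S->false num B, the suffix after B is empty, so FOLLOW(B) ⊇ FOLLOW(S) = {$, false}; in S->B S false, B is followed by S false with FIRST {false, if, print}. Thus FOLLOW(B) = {$, false, if, print}.
FOLLOW(L): in B->L num false, L is followed by num false with FIRST {num}; in L->if L num, L is followed by num with FIRST {num}. Thus FOLLOW(L) = {num}.

{$, false}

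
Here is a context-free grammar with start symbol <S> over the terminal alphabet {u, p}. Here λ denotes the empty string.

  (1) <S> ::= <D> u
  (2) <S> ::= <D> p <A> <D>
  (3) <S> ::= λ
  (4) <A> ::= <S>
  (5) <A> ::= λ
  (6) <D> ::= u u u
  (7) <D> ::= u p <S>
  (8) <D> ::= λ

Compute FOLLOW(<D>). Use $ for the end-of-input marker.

{$, p, u}

FIRST(<D>) = {λ, u}
FIRST(<S>) = {λ, p, u}  (via <D> u, <D> p <A> <D>)
FIRST(<A>) = {λ, p, u}  (via <S>)
FOLLOW(<S>) includes $ since <S> is the start symbol.
FOLLOW(<S>): in <A>::=<S>, the suffix after <S> is empty, so FOLLOW(<S>) ⊇ FOLLOW(<A>) = {$, p, u}; in <D>::=u p <S>, the suffix after <S> is empty, so FOLLOW(<S>) ⊇ FOLLOW(<D>) = {$, p, u}. Thus FOLLOW(<S>) = {$, p, u}.
FOLLOW(<A>): in <S>::=<D> p <A> <D>, <A> is followed by <D> with FIRST {λ, u}; in <S>::=<D> p <A> <D>, the suffix after <A> is nullable, so FOLLOW(<A>) ⊇ FOLLOW(<S>) = {$, p, u}. Thus FOLLOW(<A>) = {$, p, u}.
FOLLOW(<D>): in <S>::=<D> u, <D> is followed by u with FIRST {u}; in <S>::=<D> p <A> <D> (occurrence 1), <D> is followed by p <A> <D> with FIRST {p}; in <S>::=<D> p <A> <D> (occurrence 2), the suffix after <D> is empty, so FOLLOW(<D>) ⊇ FOLLOW(<S>) = {$, p, u}. Thus FOLLOW(<D>) = {$, p, u}.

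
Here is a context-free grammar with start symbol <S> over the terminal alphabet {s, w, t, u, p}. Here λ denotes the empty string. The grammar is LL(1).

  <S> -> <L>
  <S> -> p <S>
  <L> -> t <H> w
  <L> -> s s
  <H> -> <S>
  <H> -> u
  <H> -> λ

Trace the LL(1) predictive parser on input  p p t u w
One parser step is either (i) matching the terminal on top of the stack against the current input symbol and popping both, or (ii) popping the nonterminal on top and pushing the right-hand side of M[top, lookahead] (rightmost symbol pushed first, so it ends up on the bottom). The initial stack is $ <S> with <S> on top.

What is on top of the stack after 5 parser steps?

<L>

     Stack    Input        Action
  1  $ <S>    p p t u w $  expand <S> -> p <S>
  2  $ <S> p  p p t u w $  match p
  3  $ <S>    p t u w $    expand <S> -> p <S>
  4  $ <S> p  p t u w $    match p
  5  $ <S>    t u w $      expand <S> -> <L>
Stack after step 5: $ <L> (top = <L>).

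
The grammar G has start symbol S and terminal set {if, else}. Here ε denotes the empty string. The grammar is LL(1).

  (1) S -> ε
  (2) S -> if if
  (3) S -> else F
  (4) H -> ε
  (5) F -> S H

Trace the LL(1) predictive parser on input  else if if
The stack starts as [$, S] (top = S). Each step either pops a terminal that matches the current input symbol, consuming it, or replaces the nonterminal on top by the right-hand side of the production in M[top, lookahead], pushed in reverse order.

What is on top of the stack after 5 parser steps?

     Stack      Input         Action
  1  $ S        else if if $  expand S -> else F
  2  $ F else   else if if $  match else
  3  $ F        if if $       expand F -> S H
  4  $ H S      if if $       expand S -> if if
  5  $ H if if  if if $       match if
Stack after step 5: $ H if (top = if).

if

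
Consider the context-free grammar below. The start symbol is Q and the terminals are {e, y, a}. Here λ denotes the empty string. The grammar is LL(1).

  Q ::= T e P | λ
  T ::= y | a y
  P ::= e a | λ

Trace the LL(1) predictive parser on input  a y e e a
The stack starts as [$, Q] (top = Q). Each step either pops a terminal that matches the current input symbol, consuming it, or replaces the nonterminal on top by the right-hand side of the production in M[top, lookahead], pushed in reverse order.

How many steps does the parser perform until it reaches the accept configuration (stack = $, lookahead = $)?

step 1: stack=$ Q  input=a y e e a $  — expand Q ::= T e P
step 2: stack=$ P e T  input=a y e e a $  — expand T ::= a y
step 3: stack=$ P e y a  input=a y e e a $  — match a
step 4: stack=$ P e y  input=y e e a $  — match y
step 5: stack=$ P e  input=e e a $  — match e
step 6: stack=$ P  input=e a $  — expand P ::= e a
step 7: stack=$ a e  input=e a $  — match e
step 8: stack=$ a  input=a $  — match a
Accept reached after 8 steps.

8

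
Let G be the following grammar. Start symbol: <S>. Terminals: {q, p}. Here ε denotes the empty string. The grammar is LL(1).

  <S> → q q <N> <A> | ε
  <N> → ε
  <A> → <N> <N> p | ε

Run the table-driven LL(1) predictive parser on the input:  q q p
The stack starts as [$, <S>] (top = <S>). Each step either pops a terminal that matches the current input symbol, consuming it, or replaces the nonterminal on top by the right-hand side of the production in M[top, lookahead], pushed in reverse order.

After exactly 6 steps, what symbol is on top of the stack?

     Stack          Input    Action
  1  $ <S>          q q p $  expand <S> → q q <N> <A>
  2  $ <A> <N> q q  q q p $  match q
  3  $ <A> <N> q    q p $    match q
  4  $ <A> <N>      p $      expand <N> → ε
  5  $ <A>          p $      expand <A> → <N> <N> p
  6  $ p <N> <N>    p $      expand <N> → ε
Stack after step 6: $ p <N> (top = <N>).

<N>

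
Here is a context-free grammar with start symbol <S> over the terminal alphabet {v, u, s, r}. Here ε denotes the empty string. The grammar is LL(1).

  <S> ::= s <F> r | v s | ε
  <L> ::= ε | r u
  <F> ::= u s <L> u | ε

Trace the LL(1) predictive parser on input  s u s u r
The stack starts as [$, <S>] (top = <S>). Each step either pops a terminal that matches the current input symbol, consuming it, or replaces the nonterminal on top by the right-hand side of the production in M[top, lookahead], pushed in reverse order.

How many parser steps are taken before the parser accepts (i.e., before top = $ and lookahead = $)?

8

     Stack          Input        Action
  1  $ <S>          s u s u r $  expand <S> ::= s <F> r
  2  $ r <F> s      s u s u r $  match s
  3  $ r <F>        u s u r $    expand <F> ::= u s <L> u
  4  $ r u <L> s u  u s u r $    match u
  5  $ r u <L> s    s u r $      match s
  6  $ r u <L>      u r $        expand <L> ::= ε
  7  $ r u          u r $        match u
  8  $ r            r $          match r
Accept reached after 8 steps.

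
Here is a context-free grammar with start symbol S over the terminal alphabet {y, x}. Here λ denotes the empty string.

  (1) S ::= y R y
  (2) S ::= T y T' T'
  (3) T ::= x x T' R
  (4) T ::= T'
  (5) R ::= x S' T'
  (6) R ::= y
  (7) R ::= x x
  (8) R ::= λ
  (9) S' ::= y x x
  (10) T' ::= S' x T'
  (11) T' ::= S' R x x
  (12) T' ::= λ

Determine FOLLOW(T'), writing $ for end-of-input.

FIRST(R) = {λ, x, y}
FIRST(S') = {y}
FIRST(T') = {λ, y}  (via S' x T', S' R x x)
FIRST(T) = {λ, x, y}  (via T')
FIRST(S) = {x, y}  (via T y T' T')
FOLLOW(S) includes $ since S is the start symbol.
FOLLOW(S): S appears on no right-hand side. Thus FOLLOW(S) = {$}.
FOLLOW(T): in S::=T y T' T', T is followed by y T' T' with FIRST {y}. Thus FOLLOW(T) = {y}.
FOLLOW(R): in S::=y R y, R is followed by y with FIRST {y}; in T::=x x T' R, the suffix after R is empty, so FOLLOW(R) ⊇ FOLLOW(T) = {y}; in T'::=S' R x x, R is followed by x x with FIRST {x}. Thus FOLLOW(R) = {x, y}.
FOLLOW(S'): in R::=x S' T', S' is followed by T' with FIRST {λ, y}; in R::=x S' T', the suffix after S' is nullable, so FOLLOW(S') ⊇ FOLLOW(R) = {x, y}; in T'::=S' x T', S' is followed by x T' with FIRST {x}; in T'::=S' R x x, S' is followed by R x x with FIRST {x, y}. Thus FOLLOW(S') = {x, y}.
FOLLOW(T'): in S::=T y T' T' (occurrence 1), T' is followed by T' with FIRST {λ, y}; in S::=T y T' T' (occurrence 1), the suffix after T' is nullable, so FOLLOW(T') ⊇ FOLLOW(S) = {$}; in S::=T y T' T' (occurrence 2), the suffix after T' is empty, so FOLLOW(T') ⊇ FOLLOW(S) = {$}; in T::=x x T' R, T' is followed by R with FIRST {λ, x, y}; in T::=x x T' R, the suffix after T' is nullable, so FOLLOW(T') ⊇ FOLLOW(T) = {y}; in T::=T', the suffix after T' is empty, so FOLLOW(T') ⊇ FOLLOW(T) = {y}; in R::=x S' T', the suffix after T' is empty, so FOLLOW(T') ⊇ FOLLOW(R) = {x, y}; in T'::=S' x T', the suffix after T' is empty (adds nothing new). Thus FOLLOW(T') = {$, x, y}.

{$, x, y}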